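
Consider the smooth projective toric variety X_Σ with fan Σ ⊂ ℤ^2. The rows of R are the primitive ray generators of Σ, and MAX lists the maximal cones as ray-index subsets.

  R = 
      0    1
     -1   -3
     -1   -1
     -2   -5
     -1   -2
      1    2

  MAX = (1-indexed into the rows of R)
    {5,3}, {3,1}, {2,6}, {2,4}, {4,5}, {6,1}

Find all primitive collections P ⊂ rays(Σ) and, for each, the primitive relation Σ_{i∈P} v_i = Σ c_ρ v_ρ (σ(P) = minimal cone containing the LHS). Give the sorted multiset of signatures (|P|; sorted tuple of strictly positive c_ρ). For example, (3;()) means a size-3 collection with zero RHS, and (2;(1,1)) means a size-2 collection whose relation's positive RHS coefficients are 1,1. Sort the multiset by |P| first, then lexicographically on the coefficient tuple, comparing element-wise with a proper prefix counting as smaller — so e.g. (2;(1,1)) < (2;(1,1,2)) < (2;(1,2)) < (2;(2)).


9 minimal non-faces of Δ(Σ) (on 6 rays):

  {5,6}:  v_{5} + v_{6} = 0 — sig = (2;())
  {1,2}:  v_{1} + v_{2} = v_{5} — sig = (2;(1))
  {1,5}:  v_{1} + v_{5} = v_{3} — sig = (2;(1))
  {2,5}:  v_{2} + v_{5} = v_{4} — sig = (2;(1))
  {3,6}:  v_{3} + v_{6} = v_{1} — sig = (2;(1))
  {4,6}:  v_{4} + v_{6} = v_{2} — sig = (2;(1))
  {1,4}:  v_{1} + v_{4} = 2·v_{5} — sig = (2;(2))
  {2,3}:  v_{2} + v_{3} = 2·v_{5} — sig = (2;(2))
  {3,4}:  v_{3} + v_{4} = 3·v_{5} — sig = (2;(3))

Hence PRS(X_Σ) =
    (2;())
    (2;(1))
    (2;(1))
    (2;(1))
    (2;(1))
    (2;(1))
    (2;(2))
    (2;(2))
    (2;(3))


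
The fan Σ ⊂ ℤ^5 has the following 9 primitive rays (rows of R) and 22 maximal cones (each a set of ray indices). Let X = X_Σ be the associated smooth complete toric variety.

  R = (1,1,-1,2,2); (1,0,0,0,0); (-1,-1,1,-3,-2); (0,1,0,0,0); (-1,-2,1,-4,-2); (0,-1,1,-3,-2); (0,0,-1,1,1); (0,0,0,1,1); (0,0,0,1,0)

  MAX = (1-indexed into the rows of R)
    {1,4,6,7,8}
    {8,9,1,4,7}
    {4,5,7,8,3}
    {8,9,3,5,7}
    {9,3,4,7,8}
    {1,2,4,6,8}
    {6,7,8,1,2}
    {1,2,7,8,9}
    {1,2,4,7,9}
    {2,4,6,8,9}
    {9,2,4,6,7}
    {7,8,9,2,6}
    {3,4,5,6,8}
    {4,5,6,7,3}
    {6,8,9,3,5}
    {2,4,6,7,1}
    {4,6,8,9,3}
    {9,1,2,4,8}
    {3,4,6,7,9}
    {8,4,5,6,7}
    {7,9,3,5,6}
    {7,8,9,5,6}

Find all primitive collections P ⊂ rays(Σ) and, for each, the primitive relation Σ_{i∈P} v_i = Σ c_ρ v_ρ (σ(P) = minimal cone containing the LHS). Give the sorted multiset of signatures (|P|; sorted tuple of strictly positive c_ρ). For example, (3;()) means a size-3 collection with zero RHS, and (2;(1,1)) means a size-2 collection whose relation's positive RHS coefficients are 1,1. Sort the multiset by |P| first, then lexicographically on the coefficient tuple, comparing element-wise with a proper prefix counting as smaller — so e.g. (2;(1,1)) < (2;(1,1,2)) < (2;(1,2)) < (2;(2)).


Δ(Σ) — 9 vertices, 9 min non-faces:

  {2,3}:  v_{2} + v_{3} = v_{6} — sig = (2;(1))
  {1,3}:  v_{1} + v_{3} = v_{4} + v_{6} + v_{7} + v_{8} — sig = (2;(1,1,1,1))
  {2,5}:  v_{2} + v_{5} = 2·v_{6} + v_{7} + v_{8} — sig = (2;(1,1,2))
  {1,5}:  v_{1} + v_{5} = v_{4} + 2·v_{6} + 2·v_{7} + 2·v_{8} — sig = (2;(1,2,2,2))
  {1,6,9}:  v_{1} + v_{6} + v_{9} = v_{2} — sig = (3;(1))
  {4,5,9}:  v_{4} + v_{5} + v_{9} = v_{3} — sig = (3;(1))
  {2,4,7,8}:  v_{2} + v_{4} + v_{7} + v_{8} = v_{1} — sig = (4;(1))
  {3,6,7,8}:  v_{3} + v_{6} + v_{7} + v_{8} = v_{5} — sig = (4;(1))
  {4,6,7,8,9}:  v_{4} + v_{6} + v_{7} + v_{8} + v_{9} = 0 — sig = (5;())

Signatures (|P|; sorted positive RHS coefficients), sorted:
    |P|=2: 4 collections, coeffs (1), (1,1,1,1), (1,1,2), (1,2,2,2)
    |P|=3: 2 collections, coeffs (1), (1)
    |P|=4: 2 collections, coeffs (1), (1)
    |P|=5: 1 collection, coeffs ()


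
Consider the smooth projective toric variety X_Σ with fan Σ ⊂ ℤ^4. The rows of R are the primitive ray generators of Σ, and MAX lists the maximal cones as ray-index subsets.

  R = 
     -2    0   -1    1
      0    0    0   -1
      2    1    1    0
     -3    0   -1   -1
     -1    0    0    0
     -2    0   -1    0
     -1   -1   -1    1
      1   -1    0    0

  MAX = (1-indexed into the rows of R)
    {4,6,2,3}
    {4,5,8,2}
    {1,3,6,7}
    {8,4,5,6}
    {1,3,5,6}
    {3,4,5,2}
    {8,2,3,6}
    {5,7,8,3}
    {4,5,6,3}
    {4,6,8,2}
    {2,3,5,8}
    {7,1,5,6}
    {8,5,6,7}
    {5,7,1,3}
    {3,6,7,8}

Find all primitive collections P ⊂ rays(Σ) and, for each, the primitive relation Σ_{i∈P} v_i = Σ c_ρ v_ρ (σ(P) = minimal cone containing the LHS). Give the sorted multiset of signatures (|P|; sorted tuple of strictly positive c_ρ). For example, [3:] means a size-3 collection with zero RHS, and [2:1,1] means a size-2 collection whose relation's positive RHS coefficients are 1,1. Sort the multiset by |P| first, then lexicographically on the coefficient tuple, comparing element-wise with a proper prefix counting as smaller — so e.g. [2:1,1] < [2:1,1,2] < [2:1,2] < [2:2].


The 9 primitive collections of Σ (r=8, n=4):

  • {1,2}:  v_{1} + v_{2} = v_{6} — sig = [2:1]
  • {1,8}:  v_{1} + v_{8} = v_{7} — sig = [2:1]
  • {2,7}:  v_{2} + v_{7} = v_{6} + v_{8} — sig = [2:1,1]
  • {4,7}:  v_{4} + v_{7} = v_{5} + 2·v_{6} + v_{8} — sig = [2:1,1,2]
  • {1,4}:  v_{1} + v_{4} = v_{5} + 2·v_{6} — sig = [2:1,2]
  • {2,5,6}:  v_{2} + v_{5} + v_{6} = v_{4} — sig = [3:1]
  • {3,4,8}:  v_{3} + v_{4} + v_{8} = v_{2} — sig = [3:1]
  • {3,5,6,8}:  v_{3} + v_{5} + v_{6} + v_{8} = 0 — sig = [4:]
  • {3,5,6,7}:  v_{3} + v_{5} + v_{6} + v_{7} = v_{1} — sig = [4:1]

Signatures (|P|; sorted positive RHS coefficients), sorted:
{ [2:1] ×2,  [2:1,1],  [2:1,1,2],  [2:1,2],  [3:1] ×2,  [4:],  [4:1] }


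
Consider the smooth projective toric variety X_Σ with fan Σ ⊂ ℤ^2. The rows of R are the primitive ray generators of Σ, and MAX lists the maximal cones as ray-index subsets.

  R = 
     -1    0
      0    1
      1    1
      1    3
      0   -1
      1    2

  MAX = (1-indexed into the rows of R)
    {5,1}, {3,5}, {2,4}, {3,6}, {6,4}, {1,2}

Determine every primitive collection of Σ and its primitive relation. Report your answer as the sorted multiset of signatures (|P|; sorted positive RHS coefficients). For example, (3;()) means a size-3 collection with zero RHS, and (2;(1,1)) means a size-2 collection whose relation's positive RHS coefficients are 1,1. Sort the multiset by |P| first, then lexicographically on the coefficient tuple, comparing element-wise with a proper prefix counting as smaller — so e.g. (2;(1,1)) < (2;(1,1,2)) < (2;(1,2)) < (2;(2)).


9 collections generate NE(X_Σ); each relation:

  {2,5}:  v_{2} + v_{5} = 0  ⟹  sig = (2;())
  {1,3}:  v_{1} + v_{3} = v_{2}  ⟹  sig = (2;(1))
  {2,3}:  v_{2} + v_{3} = v_{6}  ⟹  sig = (2;(1))
  {2,6}:  v_{2} + v_{6} = v_{4}  ⟹  sig = (2;(1))
  {4,5}:  v_{4} + v_{5} = v_{6}  ⟹  sig = (2;(1))
  {5,6}:  v_{5} + v_{6} = v_{3}  ⟹  sig = (2;(1))
  {1,6}:  v_{1} + v_{6} = 2·v_{2}  ⟹  sig = (2;(2))
  {3,4}:  v_{3} + v_{4} = 2·v_{6}  ⟹  sig = (2;(2))
  {1,4}:  v_{1} + v_{4} = 3·v_{2}  ⟹  sig = (2;(3))

Signatures (|P|; sorted positive RHS coefficients), sorted:
    |P|=2: 9 collections, coeffs (), (1), (1), (1), (1), (1), (2), (2), (3)


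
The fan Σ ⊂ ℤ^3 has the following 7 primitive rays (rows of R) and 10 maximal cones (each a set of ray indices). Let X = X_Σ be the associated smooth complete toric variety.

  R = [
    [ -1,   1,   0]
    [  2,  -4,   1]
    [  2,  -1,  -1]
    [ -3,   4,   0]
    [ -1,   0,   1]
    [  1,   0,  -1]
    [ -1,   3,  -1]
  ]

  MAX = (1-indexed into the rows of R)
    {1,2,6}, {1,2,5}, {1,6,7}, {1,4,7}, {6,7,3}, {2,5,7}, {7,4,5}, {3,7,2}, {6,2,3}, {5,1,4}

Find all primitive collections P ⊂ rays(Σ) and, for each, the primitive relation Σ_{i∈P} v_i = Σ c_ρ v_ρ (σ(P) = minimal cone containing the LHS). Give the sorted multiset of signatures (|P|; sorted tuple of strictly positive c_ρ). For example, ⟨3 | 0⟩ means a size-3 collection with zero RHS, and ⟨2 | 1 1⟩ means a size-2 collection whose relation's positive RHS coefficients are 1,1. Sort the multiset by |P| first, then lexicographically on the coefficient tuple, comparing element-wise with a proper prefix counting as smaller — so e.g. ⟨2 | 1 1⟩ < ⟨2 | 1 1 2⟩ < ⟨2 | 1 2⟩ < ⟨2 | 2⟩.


Primitive collections (9):

  P = {5,6}:  v_{5} + v_{6} = 0 ; sig = ⟨2 | 0⟩
  P = {1,3}:  v_{1} + v_{3} = v_{6} ; sig = ⟨2 | 1⟩
  P = {2,4}:  v_{2} + v_{4} = v_{5} ; sig = ⟨2 | 1⟩
  P = {3,4}:  v_{3} + v_{4} = v_{7} ; sig = ⟨2 | 1⟩
  P = {3,5}:  v_{3} + v_{5} = v_{2} + v_{7} ; sig = ⟨2 | 1 1⟩
  P = {4,6}:  v_{4} + v_{6} = v_{1} + v_{7} ; sig = ⟨2 | 1 1⟩
  P = {1,2,7}:  v_{1} + v_{2} + v_{7} = 0 ; sig = ⟨3 | 0⟩
  P = {1,5,7}:  v_{1} + v_{5} + v_{7} = v_{4} ; sig = ⟨3 | 1⟩
  P = {2,6,7}:  v_{2} + v_{6} + v_{7} = v_{3} ; sig = ⟨3 | 1⟩

so the primitive-relation signature multiset is
    |P|=2: 6 collections, coeffs (), (1), (1), (1), (1,1), (1,1)
    |P|=3: 3 collections, coeffs (), (1), (1)


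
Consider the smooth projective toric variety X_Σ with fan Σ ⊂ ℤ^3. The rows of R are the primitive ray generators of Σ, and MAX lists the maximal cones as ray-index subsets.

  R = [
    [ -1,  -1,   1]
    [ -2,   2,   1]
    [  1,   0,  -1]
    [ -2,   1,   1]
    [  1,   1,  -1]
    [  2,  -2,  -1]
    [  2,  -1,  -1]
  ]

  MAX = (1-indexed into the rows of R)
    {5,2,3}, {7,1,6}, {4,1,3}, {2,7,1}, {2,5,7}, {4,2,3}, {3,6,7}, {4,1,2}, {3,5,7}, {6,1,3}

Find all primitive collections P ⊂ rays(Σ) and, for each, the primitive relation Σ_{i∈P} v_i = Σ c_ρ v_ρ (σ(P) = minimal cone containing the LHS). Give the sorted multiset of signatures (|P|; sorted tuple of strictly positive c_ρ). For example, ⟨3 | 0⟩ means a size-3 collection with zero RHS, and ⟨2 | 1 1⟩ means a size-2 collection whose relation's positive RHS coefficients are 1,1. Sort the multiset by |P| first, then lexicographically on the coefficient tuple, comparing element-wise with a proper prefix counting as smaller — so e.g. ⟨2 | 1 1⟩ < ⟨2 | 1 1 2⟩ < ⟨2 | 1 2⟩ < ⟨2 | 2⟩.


9 minimal non-faces of Δ(Σ) (on 7 rays):

  • {1,5}:  v_{1} + v_{5} = 0 ; sig = ⟨2 | 0⟩
  • {2,6}:  v_{2} + v_{6} = 0 ; sig = ⟨2 | 0⟩
  • {4,7}:  v_{4} + v_{7} = 0 ; sig = ⟨2 | 0⟩
  • {4,5}:  v_{4} + v_{5} = v_{2} + v_{3} ; sig = ⟨2 | 1 1⟩
  • {4,6}:  v_{4} + v_{6} = v_{1} + v_{3} ; sig = ⟨2 | 1 1⟩
  • {5,6}:  v_{5} + v_{6} = v_{3} + v_{7} ; sig = ⟨2 | 1 1⟩
  • {1,2,3}:  v_{1} + v_{2} + v_{3} = v_{4} ; sig = ⟨3 | 1⟩
  • {1,3,7}:  v_{1} + v_{3} + v_{7} = v_{6} ; sig = ⟨3 | 1⟩
  • {2,3,7}:  v_{2} + v_{3} + v_{7} = v_{5} ; sig = ⟨3 | 1⟩

Signatures (|P|; sorted positive RHS coefficients), sorted:
{ ⟨2 | 0⟩ ×3,  ⟨2 | 1 1⟩ ×3,  ⟨3 | 1⟩ ×3 }


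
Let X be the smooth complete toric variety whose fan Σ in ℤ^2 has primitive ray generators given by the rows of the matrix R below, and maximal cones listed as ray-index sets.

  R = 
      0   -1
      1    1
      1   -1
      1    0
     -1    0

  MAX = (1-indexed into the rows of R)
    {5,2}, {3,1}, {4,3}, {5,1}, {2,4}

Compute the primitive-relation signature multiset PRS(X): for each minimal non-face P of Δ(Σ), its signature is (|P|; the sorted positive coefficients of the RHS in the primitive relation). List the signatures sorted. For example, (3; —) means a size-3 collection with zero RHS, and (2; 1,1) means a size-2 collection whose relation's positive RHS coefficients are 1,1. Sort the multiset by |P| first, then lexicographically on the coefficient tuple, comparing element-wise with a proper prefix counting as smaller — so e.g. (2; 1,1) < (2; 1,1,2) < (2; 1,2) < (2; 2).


5 minimal non-faces of Δ(Σ) (on 5 rays):

  P = {4,5}:  v_{4} + v_{5} = 0  →  sig = (2; —)
  P = {1,2}:  v_{1} + v_{2} = v_{4}  →  sig = (2; 1)
  P = {1,4}:  v_{1} + v_{4} = v_{3}  →  sig = (2; 1)
  P = {3,5}:  v_{3} + v_{5} = v_{1}  →  sig = (2; 1)
  P = {2,3}:  v_{2} + v_{3} = 2·v_{4}  →  sig = (2; 2)

Signatures (|P|; sorted positive RHS coefficients), sorted:
    |P|=2: 5 collections, coeffs (), (1), (1), (1), (2)


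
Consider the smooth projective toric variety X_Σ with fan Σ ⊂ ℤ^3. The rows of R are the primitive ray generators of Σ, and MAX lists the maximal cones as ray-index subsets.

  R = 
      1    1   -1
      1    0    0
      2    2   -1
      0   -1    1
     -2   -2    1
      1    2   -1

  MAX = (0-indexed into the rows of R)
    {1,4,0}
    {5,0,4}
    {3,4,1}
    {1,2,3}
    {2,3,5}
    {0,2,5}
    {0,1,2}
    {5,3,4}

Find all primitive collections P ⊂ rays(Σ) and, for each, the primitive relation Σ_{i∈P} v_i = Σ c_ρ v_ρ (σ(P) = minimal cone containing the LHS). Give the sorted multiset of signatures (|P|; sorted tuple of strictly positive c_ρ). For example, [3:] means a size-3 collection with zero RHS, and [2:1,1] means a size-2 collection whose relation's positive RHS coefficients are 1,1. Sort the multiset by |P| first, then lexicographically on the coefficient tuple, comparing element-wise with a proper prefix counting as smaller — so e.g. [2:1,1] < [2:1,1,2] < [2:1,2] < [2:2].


|primitive collections| = 3. Relations:

  P={2,4}:  v_{2} + v_{4} = 0  →  sig = [2:]
  P={0,3}:  v_{0} + v_{3} = v_{1}  →  sig = [2:1]
  P={1,5}:  v_{1} + v_{5} = v_{2}  →  sig = [2:1]

so the primitive-relation signature multiset is
    [2:]
    [2:1]
    [2:1]


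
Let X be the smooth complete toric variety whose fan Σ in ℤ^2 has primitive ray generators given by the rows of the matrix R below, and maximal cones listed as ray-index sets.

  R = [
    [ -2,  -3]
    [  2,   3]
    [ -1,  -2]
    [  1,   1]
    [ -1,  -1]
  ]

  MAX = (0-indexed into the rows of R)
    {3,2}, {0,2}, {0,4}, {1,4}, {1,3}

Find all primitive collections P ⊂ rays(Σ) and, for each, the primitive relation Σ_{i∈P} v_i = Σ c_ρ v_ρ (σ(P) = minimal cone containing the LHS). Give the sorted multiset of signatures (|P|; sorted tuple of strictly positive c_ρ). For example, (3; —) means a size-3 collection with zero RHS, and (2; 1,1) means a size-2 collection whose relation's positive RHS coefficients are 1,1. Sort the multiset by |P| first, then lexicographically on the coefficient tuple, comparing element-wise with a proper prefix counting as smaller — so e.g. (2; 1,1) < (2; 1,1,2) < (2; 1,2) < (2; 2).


Primitive collections (5):

  {0,1}:  v_{0} + v_{1} = 0  so sig = (2; —)
  {3,4}:  v_{3} + v_{4} = 0  so sig = (2; —)
  {0,3}:  v_{0} + v_{3} = v_{2}  so sig = (2; 1)
  {1,2}:  v_{1} + v_{2} = v_{3}  so sig = (2; 1)
  {2,4}:  v_{2} + v_{4} = v_{0}  so sig = (2; 1)

Sorted signature multiset PRS(X):
    |P|=2: 5 collections, coeffs (), (), (1), (1), (1)


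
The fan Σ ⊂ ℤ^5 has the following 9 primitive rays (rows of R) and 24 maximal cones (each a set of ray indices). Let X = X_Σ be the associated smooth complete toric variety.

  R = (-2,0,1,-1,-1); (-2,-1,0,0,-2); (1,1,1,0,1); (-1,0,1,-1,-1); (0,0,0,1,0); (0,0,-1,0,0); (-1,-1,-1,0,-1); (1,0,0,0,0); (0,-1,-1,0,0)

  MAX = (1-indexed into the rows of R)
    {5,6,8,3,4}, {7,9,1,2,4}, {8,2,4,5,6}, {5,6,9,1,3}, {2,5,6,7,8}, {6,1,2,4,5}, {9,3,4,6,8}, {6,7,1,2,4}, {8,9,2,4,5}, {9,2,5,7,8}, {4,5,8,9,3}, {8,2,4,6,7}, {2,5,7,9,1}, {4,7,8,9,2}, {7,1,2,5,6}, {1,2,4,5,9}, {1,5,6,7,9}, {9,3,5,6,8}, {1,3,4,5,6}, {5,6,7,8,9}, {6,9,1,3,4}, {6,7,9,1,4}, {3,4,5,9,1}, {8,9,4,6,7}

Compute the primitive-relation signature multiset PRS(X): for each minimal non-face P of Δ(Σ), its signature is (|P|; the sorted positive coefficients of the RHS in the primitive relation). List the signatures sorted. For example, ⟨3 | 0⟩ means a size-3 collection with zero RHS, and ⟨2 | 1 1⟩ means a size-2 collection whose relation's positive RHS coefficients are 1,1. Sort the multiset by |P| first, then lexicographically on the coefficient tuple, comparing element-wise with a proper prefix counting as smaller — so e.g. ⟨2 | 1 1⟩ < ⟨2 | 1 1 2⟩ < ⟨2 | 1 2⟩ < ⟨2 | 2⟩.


Minimal non-faces — 6 found among 9 rays, 24 max cones:

  {3,7}:  v_{3} + v_{7} = 0  →  sig = ⟨2 | 0⟩
  {1,8}:  v_{1} + v_{8} = v_{4}  →  sig = ⟨2 | 1⟩
  {2,3}:  v_{2} + v_{3} = v_{4} + v_{5}  →  sig = ⟨2 | 1 1⟩
  {4,5,7}:  v_{4} + v_{5} + v_{7} = v_{2}  →  sig = ⟨3 | 1⟩
  {2,6,9}:  v_{2} + v_{6} + v_{9} = 2·v_{7}  →  sig = ⟨3 | 2⟩
  {4,5,6,9}:  v_{4} + v_{5} + v_{6} + v_{9} = v_{7}  →  sig = ⟨4 | 1⟩

so the primitive-relation signature multiset is
{ ⟨2 | 0⟩,  ⟨2 | 1⟩,  ⟨2 | 1 1⟩,  ⟨3 | 1⟩,  ⟨3 | 2⟩,  ⟨4 | 1⟩ }


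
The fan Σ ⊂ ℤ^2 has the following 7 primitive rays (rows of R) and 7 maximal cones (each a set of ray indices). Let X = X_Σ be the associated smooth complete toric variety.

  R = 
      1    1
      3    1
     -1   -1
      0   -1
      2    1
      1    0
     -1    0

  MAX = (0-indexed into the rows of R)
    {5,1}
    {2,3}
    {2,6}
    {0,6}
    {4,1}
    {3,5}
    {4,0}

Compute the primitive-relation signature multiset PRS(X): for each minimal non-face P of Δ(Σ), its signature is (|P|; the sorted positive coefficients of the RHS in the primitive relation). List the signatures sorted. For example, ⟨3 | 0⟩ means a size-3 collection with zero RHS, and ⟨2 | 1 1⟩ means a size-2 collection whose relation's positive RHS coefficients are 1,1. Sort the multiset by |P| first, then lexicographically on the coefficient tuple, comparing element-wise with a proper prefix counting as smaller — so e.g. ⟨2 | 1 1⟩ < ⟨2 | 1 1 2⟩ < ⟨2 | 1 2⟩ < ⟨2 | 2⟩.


|primitive collections| = 14. Relations:

  • {0,2}:  v_{0} + v_{2} = 0  so sig = ⟨2 | 0⟩
  • {5,6}:  v_{5} + v_{6} = 0  so sig = ⟨2 | 0⟩
  • {0,3}:  v_{0} + v_{3} = v_{5}  so sig = ⟨2 | 1⟩
  • {0,5}:  v_{0} + v_{5} = v_{4}  so sig = ⟨2 | 1⟩
  • {1,6}:  v_{1} + v_{6} = v_{4}  so sig = ⟨2 | 1⟩
  • {2,4}:  v_{2} + v_{4} = v_{5}  so sig = ⟨2 | 1⟩
  • {2,5}:  v_{2} + v_{5} = v_{3}  so sig = ⟨2 | 1⟩
  • {3,6}:  v_{3} + v_{6} = v_{2}  so sig = ⟨2 | 1⟩
  • {4,5}:  v_{4} + v_{5} = v_{1}  so sig = ⟨2 | 1⟩
  • {4,6}:  v_{4} + v_{6} = v_{0}  so sig = ⟨2 | 1⟩
  • {0,1}:  v_{0} + v_{1} = 2·v_{4}  so sig = ⟨2 | 2⟩
  • {1,2}:  v_{1} + v_{2} = 2·v_{5}  so sig = ⟨2 | 2⟩
  • {3,4}:  v_{3} + v_{4} = 2·v_{5}  so sig = ⟨2 | 2⟩
  • {1,3}:  v_{1} + v_{3} = 3·v_{5}  so sig = ⟨2 | 3⟩

Sorted signature multiset PRS(X):
{ ⟨2 | 0⟩ ×2,  ⟨2 | 1⟩ ×8,  ⟨2 | 2⟩ ×3,  ⟨2 | 3⟩ }


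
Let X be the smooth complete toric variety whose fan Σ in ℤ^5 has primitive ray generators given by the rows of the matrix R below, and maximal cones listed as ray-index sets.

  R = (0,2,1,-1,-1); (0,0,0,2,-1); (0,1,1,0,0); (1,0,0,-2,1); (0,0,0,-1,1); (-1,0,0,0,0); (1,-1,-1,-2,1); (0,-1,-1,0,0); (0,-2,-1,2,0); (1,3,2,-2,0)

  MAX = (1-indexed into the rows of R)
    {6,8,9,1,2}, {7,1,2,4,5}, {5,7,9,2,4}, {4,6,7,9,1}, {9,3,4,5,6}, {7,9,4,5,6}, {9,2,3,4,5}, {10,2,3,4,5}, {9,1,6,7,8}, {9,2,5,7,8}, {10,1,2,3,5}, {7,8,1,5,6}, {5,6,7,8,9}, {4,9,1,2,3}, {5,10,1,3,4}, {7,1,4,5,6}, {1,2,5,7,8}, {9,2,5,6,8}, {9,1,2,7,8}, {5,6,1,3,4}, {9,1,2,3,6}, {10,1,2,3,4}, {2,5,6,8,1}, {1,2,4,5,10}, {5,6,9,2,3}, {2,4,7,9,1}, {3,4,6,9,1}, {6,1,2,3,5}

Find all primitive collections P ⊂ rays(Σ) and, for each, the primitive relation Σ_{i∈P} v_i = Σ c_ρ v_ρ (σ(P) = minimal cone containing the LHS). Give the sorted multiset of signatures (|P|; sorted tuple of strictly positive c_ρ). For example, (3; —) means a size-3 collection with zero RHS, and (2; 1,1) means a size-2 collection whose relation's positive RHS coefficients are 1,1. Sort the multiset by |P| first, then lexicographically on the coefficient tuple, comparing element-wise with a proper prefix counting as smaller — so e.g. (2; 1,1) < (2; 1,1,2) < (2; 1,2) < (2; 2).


Δ(Σ) — 10 vertices, 11 min non-faces:

  • {3,8}:  v_{3} + v_{8} = 0 ; sig = (2; —)
  • {3,7}:  v_{3} + v_{7} = v_{4} ; sig = (2; 1)
  • {4,8}:  v_{4} + v_{8} = v_{7} ; sig = (2; 1)
  • {6,10}:  v_{6} + v_{10} = v_{1} + v_{3} + v_{5} ; sig = (2; 1,1,1)
  • {9,10}:  v_{9} + v_{10} = v_{2} + v_{3} + v_{4} ; sig = (2; 1,1,1)
  • {8,10}:  v_{8} + v_{10} = v_{1} + v_{2} + v_{4} + v_{5} ; sig = (2; 1,1,1,1)
  • {7,10}:  v_{7} + v_{10} = v_{1} + v_{2} + 2·v_{4} + v_{5} ; sig = (2; 1,1,1,2)
  • {1,5,9}:  v_{1} + v_{5} + v_{9} = 0 ; sig = (3; —)
  • {2,4,6}:  v_{2} + v_{4} + v_{6} = 0 ; sig = (3; —)
  • {2,6,7}:  v_{2} + v_{6} + v_{7} = v_{8} ; sig = (3; 1)
  • {1,2,3,4,5}:  v_{1} + v_{2} + v_{3} + v_{4} + v_{5} = v_{10} ; sig = (5; 1)

Hence PRS(X_Σ) =
    |P|=2: 7 collections, coeffs (), (1), (1), (1,1,1), (1,1,1), (1,1,1,1), (1,1,1,2)
    |P|=3: 3 collections, coeffs (), (), (1)
    |P|=5: 1 collection, coeffs (1)


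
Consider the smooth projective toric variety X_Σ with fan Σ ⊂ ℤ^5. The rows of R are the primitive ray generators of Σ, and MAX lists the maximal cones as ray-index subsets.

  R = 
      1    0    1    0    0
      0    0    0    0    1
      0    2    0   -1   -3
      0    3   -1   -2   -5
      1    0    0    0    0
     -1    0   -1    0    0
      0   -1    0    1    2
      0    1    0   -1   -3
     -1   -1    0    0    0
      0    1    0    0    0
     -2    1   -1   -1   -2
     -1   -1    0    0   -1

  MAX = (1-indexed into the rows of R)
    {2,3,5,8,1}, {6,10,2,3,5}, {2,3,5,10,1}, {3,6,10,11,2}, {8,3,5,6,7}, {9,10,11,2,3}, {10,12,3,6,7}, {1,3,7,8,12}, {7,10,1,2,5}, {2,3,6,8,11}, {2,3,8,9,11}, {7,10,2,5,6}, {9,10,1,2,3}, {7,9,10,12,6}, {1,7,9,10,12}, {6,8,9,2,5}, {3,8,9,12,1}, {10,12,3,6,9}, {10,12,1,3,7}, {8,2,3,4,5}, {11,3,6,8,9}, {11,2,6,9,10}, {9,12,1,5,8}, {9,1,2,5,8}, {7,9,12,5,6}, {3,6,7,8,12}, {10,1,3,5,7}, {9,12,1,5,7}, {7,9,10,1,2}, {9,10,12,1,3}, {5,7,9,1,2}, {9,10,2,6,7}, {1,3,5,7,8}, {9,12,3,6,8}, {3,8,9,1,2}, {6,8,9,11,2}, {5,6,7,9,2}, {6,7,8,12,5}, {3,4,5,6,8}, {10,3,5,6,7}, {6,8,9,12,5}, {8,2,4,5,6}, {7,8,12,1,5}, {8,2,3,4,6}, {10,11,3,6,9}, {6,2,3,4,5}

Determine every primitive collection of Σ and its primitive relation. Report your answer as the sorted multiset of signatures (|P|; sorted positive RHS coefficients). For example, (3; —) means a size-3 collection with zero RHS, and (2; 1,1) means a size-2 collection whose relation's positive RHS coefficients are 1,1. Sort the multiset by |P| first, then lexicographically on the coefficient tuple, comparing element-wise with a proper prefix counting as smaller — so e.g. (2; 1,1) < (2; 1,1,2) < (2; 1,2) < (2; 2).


Minimal non-faces — 23 found among 12 rays, 46 max cones:

  P = {1,6}:  v_{1} + v_{6} = 0 ; sig = (2; —)
  P = {2,12}:  v_{2} + v_{12} = v_{9} ; sig = (2; 1)
  P = {8,10}:  v_{8} + v_{10} = v_{3} ; sig = (2; 1)
  P = {1,11}:  v_{1} + v_{11} = v_{2} + v_{3} + v_{9} ; sig = (2; 1,1,1)
  P = {4,7}:  v_{4} + v_{7} = v_{3} + v_{5} + v_{6} ; sig = (2; 1,1,1)
  P = {5,11}:  v_{5} + v_{11} = v_{2} + v_{6} + v_{8} ; sig = (2; 1,1,1)
  P = {7,11}:  v_{7} + v_{11} = v_{6} + v_{9} + v_{10} ; sig = (2; 1,1,1)
  P = {1,4}:  v_{1} + v_{4} = v_{2} + v_{3} + v_{5} + v_{8} ; sig = (2; 1,1,1,1)
  P = {4,10}:  v_{4} + v_{10} = v_{2} + 2·v_{3} + v_{5} + v_{6} ; sig = (2; 1,1,1,2)
  P = {4,9}:  v_{4} + v_{9} = v_{2} + v_{6} + 2·v_{8} ; sig = (2; 1,1,2)
  P = {11,12}:  v_{11} + v_{12} = v_{3} + v_{6} + 2·v_{9} ; sig = (2; 1,1,2)
  P = {4,12}:  v_{4} + v_{12} = v_{6} + 2·v_{8} ; sig = (2; 1,2)
  P = {4,11}:  v_{4} + v_{11} = 2·v_{2} + v_{3} + 2·v_{6} + 2·v_{8} ; sig = (2; 1,2,2,2)
  P = {2,7,8}:  v_{2} + v_{7} + v_{8} = 0 ; sig = (3; —)
  P = {5,9,10}:  v_{5} + v_{9} + v_{10} = 0 ; sig = (3; —)
  P = {2,3,7}:  v_{2} + v_{3} + v_{7} = v_{10} ; sig = (3; 1)
  P = {3,5,9}:  v_{3} + v_{5} + v_{9} = v_{8} ; sig = (3; 1)
  P = {7,8,9}:  v_{7} + v_{8} + v_{9} = v_{12} ; sig = (3; 1)
  P = {3,7,9}:  v_{3} + v_{7} + v_{9} = v_{10} + v_{12} ; sig = (3; 1,1)
  P = {5,10,12}:  v_{5} + v_{10} + v_{12} = v_{7} + v_{8} ; sig = (3; 1,1)
  P = {3,5,12}:  v_{3} + v_{5} + v_{12} = v_{7} + 2·v_{8} ; sig = (3; 1,2)
  P = {2,3,6,9}:  v_{2} + v_{3} + v_{6} + v_{9} = v_{11} ; sig = (4; 1)
  P = {2,3,5,6,8}:  v_{2} + v_{3} + v_{5} + v_{6} + v_{8} = v_{4} ; sig = (5; 1)

Sorted signature multiset PRS(X):
[(2; —), (2; 1), (2; 1), (2; 1,1,1), (2; 1,1,1), (2; 1,1,1), (2; 1,1,1), (2; 1,1,1,1), (2; 1,1,1,2), (2; 1,1,2), (2; 1,1,2), (2; 1,2), (2; 1,2,2,2), (3; —), (3; —), (3; 1), (3; 1), (3; 1), (3; 1,1), (3; 1,1), (3; 1,2), (4; 1), (5; 1)]


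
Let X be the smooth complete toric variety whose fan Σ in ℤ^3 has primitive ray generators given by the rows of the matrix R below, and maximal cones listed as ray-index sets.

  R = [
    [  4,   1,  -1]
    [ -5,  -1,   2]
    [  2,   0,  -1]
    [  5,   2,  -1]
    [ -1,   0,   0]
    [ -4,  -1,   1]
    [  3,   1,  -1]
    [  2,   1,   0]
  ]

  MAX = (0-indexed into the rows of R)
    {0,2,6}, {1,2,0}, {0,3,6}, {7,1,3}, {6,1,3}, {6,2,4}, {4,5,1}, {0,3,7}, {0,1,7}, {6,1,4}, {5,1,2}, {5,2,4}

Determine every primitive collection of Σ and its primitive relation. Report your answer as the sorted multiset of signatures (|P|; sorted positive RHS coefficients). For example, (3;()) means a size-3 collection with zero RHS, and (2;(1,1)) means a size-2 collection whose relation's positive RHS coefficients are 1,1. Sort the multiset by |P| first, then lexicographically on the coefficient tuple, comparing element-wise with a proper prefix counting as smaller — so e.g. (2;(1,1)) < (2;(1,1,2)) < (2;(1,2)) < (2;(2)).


Δ(Σ) — 8 vertices, 14 min non-faces:

  {0,5}:  v_{0} + v_{5} = 0 — sig = (2;())
  {0,4}:  v_{0} + v_{4} = v_{6} — sig = (2;(1))
  {2,7}:  v_{2} + v_{7} = v_{0} — sig = (2;(1))
  {5,6}:  v_{5} + v_{6} = v_{4} — sig = (2;(1))
  {6,7}:  v_{6} + v_{7} = v_{3} — sig = (2;(1))
  {2,3}:  v_{2} + v_{3} = v_{0} + v_{6} — sig = (2;(1,1))
  {5,7}:  v_{5} + v_{7} = v_{1} + v_{6} — sig = (2;(1,1))
  {3,5}:  v_{3} + v_{5} = v_{1} + 2·v_{6} — sig = (2;(1,2))
  {4,7}:  v_{4} + v_{7} = v_{1} + 2·v_{6} — sig = (2;(1,2))
  {3,4}:  v_{3} + v_{4} = v_{1} + 3·v_{6} — sig = (2;(1,3))
  {1,2,6}:  v_{1} + v_{2} + v_{6} = 0 — sig = (3;())
  {0,1,6}:  v_{0} + v_{1} + v_{6} = v_{7} — sig = (3;(1))
  {1,2,4}:  v_{1} + v_{2} + v_{4} = v_{5} — sig = (3;(1))
  {0,1,3}:  v_{0} + v_{1} + v_{3} = 2·v_{7} — sig = (3;(2))

so the primitive-relation signature multiset is
[(2;()), (2;(1)), (2;(1)), (2;(1)), (2;(1)), (2;(1,1)), (2;(1,1)), (2;(1,2)), (2;(1,2)), (2;(1,3)), (3;()), (3;(1)), (3;(1)), (3;(2))]


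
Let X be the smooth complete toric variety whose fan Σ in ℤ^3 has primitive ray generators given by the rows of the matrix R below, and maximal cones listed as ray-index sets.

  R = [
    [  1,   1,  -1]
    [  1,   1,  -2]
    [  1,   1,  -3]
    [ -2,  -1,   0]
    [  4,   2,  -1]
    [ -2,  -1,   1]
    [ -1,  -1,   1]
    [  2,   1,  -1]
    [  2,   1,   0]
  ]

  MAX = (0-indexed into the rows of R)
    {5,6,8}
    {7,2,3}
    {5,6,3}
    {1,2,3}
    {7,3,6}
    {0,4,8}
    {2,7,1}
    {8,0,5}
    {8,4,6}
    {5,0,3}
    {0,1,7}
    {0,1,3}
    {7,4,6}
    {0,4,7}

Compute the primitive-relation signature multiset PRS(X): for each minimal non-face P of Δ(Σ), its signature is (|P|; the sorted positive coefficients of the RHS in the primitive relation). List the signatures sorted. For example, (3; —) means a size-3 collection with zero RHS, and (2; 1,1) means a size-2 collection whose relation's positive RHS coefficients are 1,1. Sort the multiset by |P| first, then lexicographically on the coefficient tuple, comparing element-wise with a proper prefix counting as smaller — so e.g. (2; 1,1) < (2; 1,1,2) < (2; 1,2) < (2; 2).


17 minimal non-faces of Δ(Σ) (on 9 rays):

  • {0,6}:  v_{0} + v_{6} = 0  →  sig = (2; —)
  • {3,8}:  v_{3} + v_{8} = 0  →  sig = (2; —)
  • {5,7}:  v_{5} + v_{7} = 0  →  sig = (2; —)
  • {3,4}:  v_{3} + v_{4} = v_{7}  →  sig = (2; 1)
  • {4,5}:  v_{4} + v_{5} = v_{8}  →  sig = (2; 1)
  • {7,8}:  v_{7} + v_{8} = v_{4}  →  sig = (2; 1)
  • {1,5}:  v_{1} + v_{5} = v_{0} + v_{3}  →  sig = (2; 1,1)
  • {1,6}:  v_{1} + v_{6} = v_{3} + v_{7}  →  sig = (2; 1,1)
  • {1,8}:  v_{1} + v_{8} = v_{0} + v_{7}  →  sig = (2; 1,1)
  • {2,5}:  v_{2} + v_{5} = v_{1} + v_{3}  →  sig = (2; 1,1)
  • {2,8}:  v_{2} + v_{8} = v_{1} + v_{7}  →  sig = (2; 1,1)
  • {1,4}:  v_{1} + v_{4} = v_{0} + 2·v_{7}  →  sig = (2; 1,2)
  • {2,4}:  v_{2} + v_{4} = v_{1} + 2·v_{7}  →  sig = (2; 1,2)
  • {0,2}:  v_{0} + v_{2} = 2·v_{1}  →  sig = (2; 2)
  • {2,6}:  v_{2} + v_{6} = 2·v_{3} + 2·v_{7}  →  sig = (2; 2,2)
  • {0,3,7}:  v_{0} + v_{3} + v_{7} = v_{1}  →  sig = (3; 1)
  • {1,3,7}:  v_{1} + v_{3} + v_{7} = v_{2}  →  sig = (3; 1)

Hence PRS(X_Σ) =
{ (2; —) ×3,  (2; 1) ×3,  (2; 1,1) ×5,  (2; 1,2) ×2,  (2; 2),  (2; 2,2),  (3; 1) ×2 }


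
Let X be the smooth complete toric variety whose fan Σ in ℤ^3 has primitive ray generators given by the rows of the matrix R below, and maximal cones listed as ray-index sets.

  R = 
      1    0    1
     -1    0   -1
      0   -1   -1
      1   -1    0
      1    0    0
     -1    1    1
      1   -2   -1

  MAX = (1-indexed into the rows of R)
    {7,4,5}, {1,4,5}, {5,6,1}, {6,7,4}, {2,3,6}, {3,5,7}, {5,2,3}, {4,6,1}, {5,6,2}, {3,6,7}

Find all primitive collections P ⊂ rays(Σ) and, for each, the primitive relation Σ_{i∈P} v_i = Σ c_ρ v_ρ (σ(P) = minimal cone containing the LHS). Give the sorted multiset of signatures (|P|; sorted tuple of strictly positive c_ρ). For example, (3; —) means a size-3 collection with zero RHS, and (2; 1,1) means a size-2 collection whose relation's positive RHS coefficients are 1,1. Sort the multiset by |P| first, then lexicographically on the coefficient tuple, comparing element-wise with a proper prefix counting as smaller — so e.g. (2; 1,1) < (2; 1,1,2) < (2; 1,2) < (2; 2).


9 collections generate NE(X_Σ); each relation:

  P = {1,2}:  v_{1} + v_{2} = 0  ⟹  sig = (2; —)
  P = {1,3}:  v_{1} + v_{3} = v_{4}  ⟹  sig = (2; 1)
  P = {2,4}:  v_{2} + v_{4} = v_{3}  ⟹  sig = (2; 1)
  P = {3,4}:  v_{3} + v_{4} = v_{7}  ⟹  sig = (2; 1)
  P = {1,7}:  v_{1} + v_{7} = 2·v_{4}  ⟹  sig = (2; 2)
  P = {2,7}:  v_{2} + v_{7} = 2·v_{3}  ⟹  sig = (2; 2)
  P = {3,5,6}:  v_{3} + v_{5} + v_{6} = 0  ⟹  sig = (3; —)
  P = {4,5,6}:  v_{4} + v_{5} + v_{6} = v_{1}  ⟹  sig = (3; 1)
  P = {5,6,7}:  v_{5} + v_{6} + v_{7} = v_{4}  ⟹  sig = (3; 1)

Hence PRS(X_Σ) =
    |P|=2: 6 collections, coeffs (), (1), (1), (1), (2), (2)
    |P|=3: 3 collections, coeffs (), (1), (1)


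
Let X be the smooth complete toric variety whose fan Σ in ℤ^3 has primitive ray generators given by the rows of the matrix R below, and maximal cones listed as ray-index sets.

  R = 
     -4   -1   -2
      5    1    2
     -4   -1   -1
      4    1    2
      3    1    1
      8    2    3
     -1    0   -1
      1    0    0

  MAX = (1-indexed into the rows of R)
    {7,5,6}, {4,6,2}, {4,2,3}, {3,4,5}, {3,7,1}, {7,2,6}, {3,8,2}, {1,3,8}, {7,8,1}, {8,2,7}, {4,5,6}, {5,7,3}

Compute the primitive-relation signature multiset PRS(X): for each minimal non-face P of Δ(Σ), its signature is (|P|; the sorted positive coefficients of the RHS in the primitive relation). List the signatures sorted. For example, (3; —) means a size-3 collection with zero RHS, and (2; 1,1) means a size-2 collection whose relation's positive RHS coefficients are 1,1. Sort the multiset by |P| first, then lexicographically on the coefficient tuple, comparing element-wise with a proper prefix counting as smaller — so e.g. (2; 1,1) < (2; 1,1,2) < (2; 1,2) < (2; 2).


Primitive collections (12):

  P={1,4}:  v_{1} + v_{4} = 0 ; sig = (2; —)
  P={1,2}:  v_{1} + v_{2} = v_{8} ; sig = (2; 1)
  P={1,5}:  v_{1} + v_{5} = v_{7} ; sig = (2; 1)
  P={2,5}:  v_{2} + v_{5} = v_{6} ; sig = (2; 1)
  P={3,6}:  v_{3} + v_{6} = v_{4} ; sig = (2; 1)
  P={4,7}:  v_{4} + v_{7} = v_{5} ; sig = (2; 1)
  P={4,8}:  v_{4} + v_{8} = v_{2} ; sig = (2; 1)
  P={1,6}:  v_{1} + v_{6} = v_{2} + v_{7} ; sig = (2; 1,1)
  P={5,8}:  v_{5} + v_{8} = v_{2} + v_{7} ; sig = (2; 1,1)
  P={6,8}:  v_{6} + v_{8} = 2·v_{2} + v_{7} ; sig = (2; 1,2)
  P={2,3,7}:  v_{2} + v_{3} + v_{7} = 0 ; sig = (3; —)
  P={3,7,8}:  v_{3} + v_{7} + v_{8} = v_{1} ; sig = (3; 1)

Sorted signature multiset PRS(X):
[(2; —), (2; 1), (2; 1), (2; 1), (2; 1), (2; 1), (2; 1), (2; 1,1), (2; 1,1), (2; 1,2), (3; —), (3; 1)]


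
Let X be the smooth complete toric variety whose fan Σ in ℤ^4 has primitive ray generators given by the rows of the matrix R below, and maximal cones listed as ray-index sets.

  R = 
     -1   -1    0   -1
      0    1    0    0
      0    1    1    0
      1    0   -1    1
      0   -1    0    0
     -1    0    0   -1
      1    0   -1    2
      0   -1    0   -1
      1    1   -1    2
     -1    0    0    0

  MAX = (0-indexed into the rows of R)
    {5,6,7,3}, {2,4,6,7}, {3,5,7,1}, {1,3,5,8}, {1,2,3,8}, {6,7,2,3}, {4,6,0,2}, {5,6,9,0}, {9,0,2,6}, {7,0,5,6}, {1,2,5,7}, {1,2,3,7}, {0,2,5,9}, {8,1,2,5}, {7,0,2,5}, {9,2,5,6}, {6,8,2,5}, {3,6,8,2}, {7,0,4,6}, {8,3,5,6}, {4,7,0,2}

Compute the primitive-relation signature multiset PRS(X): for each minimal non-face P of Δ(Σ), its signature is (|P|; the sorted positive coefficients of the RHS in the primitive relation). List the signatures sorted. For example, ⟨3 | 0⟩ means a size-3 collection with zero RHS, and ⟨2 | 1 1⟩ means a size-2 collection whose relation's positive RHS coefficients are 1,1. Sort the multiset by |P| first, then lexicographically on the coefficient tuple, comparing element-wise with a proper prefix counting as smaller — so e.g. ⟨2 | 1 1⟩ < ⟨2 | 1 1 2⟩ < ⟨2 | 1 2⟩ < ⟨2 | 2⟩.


18 collections generate NE(X_Σ); each relation:

  {1,4}:  v_{1} + v_{4} = 0  ⇒ sig = ⟨2 | 0⟩
  {0,1}:  v_{0} + v_{1} = v_{5}  ⇒ sig = ⟨2 | 1⟩
  {1,6}:  v_{1} + v_{6} = v_{8}  ⇒ sig = ⟨2 | 1⟩
  {4,5}:  v_{4} + v_{5} = v_{0}  ⇒ sig = ⟨2 | 1⟩
  {4,8}:  v_{4} + v_{8} = v_{6}  ⇒ sig = ⟨2 | 1⟩
  {7,8}:  v_{7} + v_{8} = v_{3}  ⇒ sig = ⟨2 | 1⟩
  {7,9}:  v_{7} + v_{9} = v_{0}  ⇒ sig = ⟨2 | 1⟩
  {0,8}:  v_{0} + v_{8} = v_{5} + v_{6}  ⇒ sig = ⟨2 | 1 1⟩
  {3,4}:  v_{3} + v_{4} = v_{6} + v_{7}  ⇒ sig = ⟨2 | 1 1⟩
  {3,9}:  v_{3} + v_{9} = v_{5} + v_{6}  ⇒ sig = ⟨2 | 1 1⟩
  {0,3}:  v_{0} + v_{3} = v_{5} + v_{6} + v_{7}  ⇒ sig = ⟨2 | 1 1 1⟩
  {1,9}:  v_{1} + v_{9} = v_{2} + 2·v_{5} + v_{6}  ⇒ sig = ⟨2 | 1 1 2⟩
  {4,9}:  v_{4} + v_{9} = 2·v_{0} + v_{2} + v_{6}  ⇒ sig = ⟨2 | 1 1 2⟩
  {8,9}:  v_{8} + v_{9} = v_{2} + 2·v_{5} + 2·v_{6}  ⇒ sig = ⟨2 | 1 2 2⟩
  {2,3,5}:  v_{2} + v_{3} + v_{5} = v_{1}  ⇒ sig = ⟨3 | 1⟩
  {2,5,6,7}:  v_{2} + v_{5} + v_{6} + v_{7} = 0  ⇒ sig = ⟨4 | 0⟩
  {0,2,5,6}:  v_{0} + v_{2} + v_{5} + v_{6} = v_{9}  ⇒ sig = ⟨4 | 1⟩
  {0,2,6,7}:  v_{0} + v_{2} + v_{6} + v_{7} = v_{4}  ⇒ sig = ⟨4 | 1⟩

Sorted signature multiset PRS(X):
    ⟨2 | 0⟩
    ⟨2 | 1⟩
    ⟨2 | 1⟩
    ⟨2 | 1⟩
    ⟨2 | 1⟩
    ⟨2 | 1⟩
    ⟨2 | 1⟩
    ⟨2 | 1 1⟩
    ⟨2 | 1 1⟩
    ⟨2 | 1 1⟩
    ⟨2 | 1 1 1⟩
    ⟨2 | 1 1 2⟩
    ⟨2 | 1 1 2⟩
    ⟨2 | 1 2 2⟩
    ⟨3 | 1⟩
    ⟨4 | 0⟩
    ⟨4 | 1⟩
    ⟨4 | 1⟩


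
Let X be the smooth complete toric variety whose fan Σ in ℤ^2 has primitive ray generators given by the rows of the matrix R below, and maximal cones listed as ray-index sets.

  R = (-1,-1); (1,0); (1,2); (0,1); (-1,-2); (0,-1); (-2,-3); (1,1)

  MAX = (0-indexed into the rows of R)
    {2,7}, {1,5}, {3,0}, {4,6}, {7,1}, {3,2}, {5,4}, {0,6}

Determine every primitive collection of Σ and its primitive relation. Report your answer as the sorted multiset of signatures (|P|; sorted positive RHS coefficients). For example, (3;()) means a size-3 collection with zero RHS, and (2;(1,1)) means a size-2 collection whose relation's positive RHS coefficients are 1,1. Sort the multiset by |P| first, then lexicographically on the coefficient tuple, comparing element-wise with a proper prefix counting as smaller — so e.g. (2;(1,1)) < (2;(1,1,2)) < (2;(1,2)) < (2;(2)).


Σ has 20 primitive collections:

  {0,7}:  v_{0} + v_{7} = 0  ⟹  sig = (2;())
  {2,4}:  v_{2} + v_{4} = 0  ⟹  sig = (2;())
  {3,5}:  v_{3} + v_{5} = 0  ⟹  sig = (2;())
  {0,1}:  v_{0} + v_{1} = v_{5}  ⟹  sig = (2;(1))
  {0,2}:  v_{0} + v_{2} = v_{3}  ⟹  sig = (2;(1))
  {0,4}:  v_{0} + v_{4} = v_{6}  ⟹  sig = (2;(1))
  {0,5}:  v_{0} + v_{5} = v_{4}  ⟹  sig = (2;(1))
  {1,3}:  v_{1} + v_{3} = v_{7}  ⟹  sig = (2;(1))
  {2,5}:  v_{2} + v_{5} = v_{7}  ⟹  sig = (2;(1))
  {2,6}:  v_{2} + v_{6} = v_{0}  ⟹  sig = (2;(1))
  {3,4}:  v_{3} + v_{4} = v_{0}  ⟹  sig = (2;(1))
  {3,7}:  v_{3} + v_{7} = v_{2}  ⟹  sig = (2;(1))
  {4,7}:  v_{4} + v_{7} = v_{5}  ⟹  sig = (2;(1))
  {5,7}:  v_{5} + v_{7} = v_{1}  ⟹  sig = (2;(1))
  {6,7}:  v_{6} + v_{7} = v_{4}  ⟹  sig = (2;(1))
  {1,6}:  v_{1} + v_{6} = v_{4} + v_{5}  ⟹  sig = (2;(1,1))
  {1,2}:  v_{1} + v_{2} = 2·v_{7}  ⟹  sig = (2;(2))
  {1,4}:  v_{1} + v_{4} = 2·v_{5}  ⟹  sig = (2;(2))
  {3,6}:  v_{3} + v_{6} = 2·v_{0}  ⟹  sig = (2;(2))
  {5,6}:  v_{5} + v_{6} = 2·v_{4}  ⟹  sig = (2;(2))

Hence PRS(X_Σ) =
{ (2;()) ×3,  (2;(1)) ×12,  (2;(1,1)),  (2;(2)) ×4 }


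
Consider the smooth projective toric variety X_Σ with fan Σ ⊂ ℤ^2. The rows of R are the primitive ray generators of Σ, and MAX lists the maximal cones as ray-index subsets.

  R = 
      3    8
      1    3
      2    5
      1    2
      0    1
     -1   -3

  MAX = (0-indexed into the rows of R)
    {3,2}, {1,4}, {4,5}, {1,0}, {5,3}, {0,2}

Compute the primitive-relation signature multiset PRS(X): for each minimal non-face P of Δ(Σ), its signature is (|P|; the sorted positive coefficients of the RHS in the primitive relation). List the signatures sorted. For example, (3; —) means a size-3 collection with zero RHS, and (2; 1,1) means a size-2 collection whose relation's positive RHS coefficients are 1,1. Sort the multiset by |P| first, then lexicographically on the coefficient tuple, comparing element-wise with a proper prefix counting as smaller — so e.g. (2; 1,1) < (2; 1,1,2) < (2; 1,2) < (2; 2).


The 9 primitive collections of Σ (r=6, n=2):

  {1,5}:  v_{1} + v_{5} = 0 — sig = (2; —)
  {0,5}:  v_{0} + v_{5} = v_{2} — sig = (2; 1)
  {1,2}:  v_{1} + v_{2} = v_{0} — sig = (2; 1)
  {1,3}:  v_{1} + v_{3} = v_{2} — sig = (2; 1)
  {2,5}:  v_{2} + v_{5} = v_{3} — sig = (2; 1)
  {3,4}:  v_{3} + v_{4} = v_{1} — sig = (2; 1)
  {0,3}:  v_{0} + v_{3} = 2·v_{2} — sig = (2; 2)
  {2,4}:  v_{2} + v_{4} = 2·v_{1} — sig = (2; 2)
  {0,4}:  v_{0} + v_{4} = 3·v_{1} — sig = (2; 3)

Sorted signature multiset PRS(X):
    (2; —)
    (2; 1)
    (2; 1)
    (2; 1)
    (2; 1)
    (2; 1)
    (2; 2)
    (2; 2)
    (2; 3)


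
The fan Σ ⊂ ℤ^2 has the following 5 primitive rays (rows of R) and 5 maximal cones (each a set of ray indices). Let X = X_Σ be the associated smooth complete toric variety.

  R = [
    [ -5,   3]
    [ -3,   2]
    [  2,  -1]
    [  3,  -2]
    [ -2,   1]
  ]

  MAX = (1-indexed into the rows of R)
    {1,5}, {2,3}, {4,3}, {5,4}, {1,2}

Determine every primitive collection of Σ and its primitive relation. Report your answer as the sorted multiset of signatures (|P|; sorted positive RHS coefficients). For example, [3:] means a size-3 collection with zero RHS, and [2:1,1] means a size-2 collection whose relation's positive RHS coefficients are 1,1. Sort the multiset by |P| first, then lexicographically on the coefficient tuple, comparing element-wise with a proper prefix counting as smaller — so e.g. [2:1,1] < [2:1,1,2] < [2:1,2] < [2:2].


5 minimal non-faces of Δ(Σ) (on 5 rays):

  P = {2,4}:  v_{2} + v_{4} = 0  ⟹  sig = [2:]
  P = {3,5}:  v_{3} + v_{5} = 0  ⟹  sig = [2:]
  P = {1,3}:  v_{1} + v_{3} = v_{2}  ⟹  sig = [2:1]
  P = {1,4}:  v_{1} + v_{4} = v_{5}  ⟹  sig = [2:1]
  P = {2,5}:  v_{2} + v_{5} = v_{1}  ⟹  sig = [2:1]

Sorted signature multiset PRS(X):
    |P|=2: 5 collections, coeffs (), (), (1), (1), (1)


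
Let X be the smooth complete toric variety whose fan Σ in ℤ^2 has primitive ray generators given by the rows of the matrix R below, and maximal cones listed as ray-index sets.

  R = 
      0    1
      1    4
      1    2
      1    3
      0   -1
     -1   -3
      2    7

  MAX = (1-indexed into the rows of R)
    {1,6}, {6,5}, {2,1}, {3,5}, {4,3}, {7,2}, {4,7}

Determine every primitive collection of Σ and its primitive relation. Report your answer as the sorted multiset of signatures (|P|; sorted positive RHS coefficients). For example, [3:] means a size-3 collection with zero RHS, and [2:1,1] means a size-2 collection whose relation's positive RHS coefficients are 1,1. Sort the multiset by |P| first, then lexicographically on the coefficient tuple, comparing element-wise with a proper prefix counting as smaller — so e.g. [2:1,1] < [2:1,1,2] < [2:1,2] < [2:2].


14 minimal non-faces of Δ(Σ) (on 7 rays):

  P={1,5}:  v_{1} + v_{5} = 0 — sig = [2:]
  P={4,6}:  v_{4} + v_{6} = 0 — sig = [2:]
  P={1,3}:  v_{1} + v_{3} = v_{4} — sig = [2:1]
  P={1,4}:  v_{1} + v_{4} = v_{2} — sig = [2:1]
  P={2,4}:  v_{2} + v_{4} = v_{7} — sig = [2:1]
  P={2,5}:  v_{2} + v_{5} = v_{4} — sig = [2:1]
  P={2,6}:  v_{2} + v_{6} = v_{1} — sig = [2:1]
  P={3,6}:  v_{3} + v_{6} = v_{5} — sig = [2:1]
  P={4,5}:  v_{4} + v_{5} = v_{3} — sig = [2:1]
  P={6,7}:  v_{6} + v_{7} = v_{2} — sig = [2:1]
  P={1,7}:  v_{1} + v_{7} = 2·v_{2} — sig = [2:2]
  P={2,3}:  v_{2} + v_{3} = 2·v_{4} — sig = [2:2]
  P={5,7}:  v_{5} + v_{7} = 2·v_{4} — sig = [2:2]
  P={3,7}:  v_{3} + v_{7} = 3·v_{4} — sig = [2:3]

so the primitive-relation signature multiset is
{ [2:] ×2,  [2:1] ×8,  [2:2] ×3,  [2:3] }
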